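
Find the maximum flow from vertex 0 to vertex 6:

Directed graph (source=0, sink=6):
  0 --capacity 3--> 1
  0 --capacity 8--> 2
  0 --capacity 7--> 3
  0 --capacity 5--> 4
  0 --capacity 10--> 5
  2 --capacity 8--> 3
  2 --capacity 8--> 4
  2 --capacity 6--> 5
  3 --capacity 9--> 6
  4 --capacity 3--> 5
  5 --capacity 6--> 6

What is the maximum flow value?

Computing max flow:
  Flow on (0->2): 2/8
  Flow on (0->3): 7/7
  Flow on (0->4): 3/5
  Flow on (0->5): 3/10
  Flow on (2->3): 2/8
  Flow on (3->6): 9/9
  Flow on (4->5): 3/3
  Flow on (5->6): 6/6
Maximum flow = 15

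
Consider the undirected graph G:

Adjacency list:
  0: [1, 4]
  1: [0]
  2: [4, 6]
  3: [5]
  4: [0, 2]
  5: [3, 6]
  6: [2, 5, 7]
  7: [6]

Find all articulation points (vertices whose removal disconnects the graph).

An articulation point is a vertex whose removal disconnects the graph.
Articulation points: [0, 2, 4, 5, 6]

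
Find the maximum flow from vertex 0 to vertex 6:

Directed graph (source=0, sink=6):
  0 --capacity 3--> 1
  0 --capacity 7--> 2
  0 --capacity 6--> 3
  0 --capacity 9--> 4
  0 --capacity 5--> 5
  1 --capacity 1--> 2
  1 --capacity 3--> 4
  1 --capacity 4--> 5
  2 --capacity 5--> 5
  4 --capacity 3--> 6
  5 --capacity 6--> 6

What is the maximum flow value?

Computing max flow:
  Flow on (0->2): 5/7
  Flow on (0->4): 3/9
  Flow on (0->5): 1/5
  Flow on (2->5): 5/5
  Flow on (4->6): 3/3
  Flow on (5->6): 6/6
Maximum flow = 9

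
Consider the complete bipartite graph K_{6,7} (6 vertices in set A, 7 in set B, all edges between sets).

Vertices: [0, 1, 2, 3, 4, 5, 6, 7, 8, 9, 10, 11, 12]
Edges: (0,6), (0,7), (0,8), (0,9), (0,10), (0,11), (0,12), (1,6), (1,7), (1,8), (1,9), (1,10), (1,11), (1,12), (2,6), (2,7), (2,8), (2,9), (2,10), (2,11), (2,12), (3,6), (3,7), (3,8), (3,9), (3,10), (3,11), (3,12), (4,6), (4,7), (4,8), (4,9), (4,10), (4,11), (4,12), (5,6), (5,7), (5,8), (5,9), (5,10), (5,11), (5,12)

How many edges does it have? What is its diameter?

K_{6,7} has 6 * 7 = 42 edges.
Any vertex reaches any opposite-side vertex in 1 step; same-side vertices reach in 2 steps via any opposite-side vertex.
Diameter = 2.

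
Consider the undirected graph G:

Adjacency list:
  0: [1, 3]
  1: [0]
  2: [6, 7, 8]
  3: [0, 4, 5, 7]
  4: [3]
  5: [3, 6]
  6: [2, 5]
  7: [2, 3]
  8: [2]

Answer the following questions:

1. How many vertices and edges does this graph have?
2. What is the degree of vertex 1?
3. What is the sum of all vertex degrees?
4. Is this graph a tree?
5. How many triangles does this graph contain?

Count: 9 vertices, 9 edges.
Vertex 1 has neighbors [0], degree = 1.
Handshaking lemma: 2 * 9 = 18.
A tree on 9 vertices has 8 edges. This graph has 9 edges (1 extra). Not a tree.
Number of triangles = 0.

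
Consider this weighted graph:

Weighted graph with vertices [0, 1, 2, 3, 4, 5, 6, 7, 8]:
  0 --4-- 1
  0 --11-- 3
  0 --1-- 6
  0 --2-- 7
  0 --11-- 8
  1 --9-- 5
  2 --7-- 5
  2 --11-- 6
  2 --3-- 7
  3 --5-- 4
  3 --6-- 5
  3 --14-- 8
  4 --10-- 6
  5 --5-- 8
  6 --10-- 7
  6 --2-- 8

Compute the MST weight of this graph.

Applying Kruskal's algorithm (sort edges by weight, add if no cycle):
  Add (0,6) w=1
  Add (0,7) w=2
  Add (6,8) w=2
  Add (2,7) w=3
  Add (0,1) w=4
  Add (3,4) w=5
  Add (5,8) w=5
  Add (3,5) w=6
  Skip (2,5) w=7 (creates cycle)
  Skip (1,5) w=9 (creates cycle)
  Skip (4,6) w=10 (creates cycle)
  Skip (6,7) w=10 (creates cycle)
  Skip (0,3) w=11 (creates cycle)
  Skip (0,8) w=11 (creates cycle)
  Skip (2,6) w=11 (creates cycle)
  Skip (3,8) w=14 (creates cycle)
MST weight = 28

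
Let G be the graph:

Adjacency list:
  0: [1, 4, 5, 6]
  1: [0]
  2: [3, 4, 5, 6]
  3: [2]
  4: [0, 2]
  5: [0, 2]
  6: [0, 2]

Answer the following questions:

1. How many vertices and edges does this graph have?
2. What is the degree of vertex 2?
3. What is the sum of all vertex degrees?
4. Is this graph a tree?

Count: 7 vertices, 8 edges.
Vertex 2 has neighbors [3, 4, 5, 6], degree = 4.
Handshaking lemma: 2 * 8 = 16.
A tree on 7 vertices has 6 edges. This graph has 8 edges (2 extra). Not a tree.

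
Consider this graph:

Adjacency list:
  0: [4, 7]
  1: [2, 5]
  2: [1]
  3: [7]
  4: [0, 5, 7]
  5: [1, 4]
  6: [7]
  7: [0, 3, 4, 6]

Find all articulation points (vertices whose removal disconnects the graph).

An articulation point is a vertex whose removal disconnects the graph.
Articulation points: [1, 4, 5, 7]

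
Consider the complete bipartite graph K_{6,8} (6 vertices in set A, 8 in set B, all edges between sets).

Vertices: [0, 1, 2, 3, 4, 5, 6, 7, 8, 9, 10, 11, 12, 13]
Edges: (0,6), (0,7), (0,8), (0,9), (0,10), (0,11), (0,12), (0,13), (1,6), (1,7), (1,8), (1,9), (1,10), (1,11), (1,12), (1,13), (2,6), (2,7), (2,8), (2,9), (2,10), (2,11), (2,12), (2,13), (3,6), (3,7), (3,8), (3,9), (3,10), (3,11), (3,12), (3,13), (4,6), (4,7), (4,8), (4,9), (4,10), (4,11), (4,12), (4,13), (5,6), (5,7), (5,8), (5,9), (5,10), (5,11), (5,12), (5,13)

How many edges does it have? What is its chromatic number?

K_{6,8} has 6 * 8 = 48 edges.
Bipartite graphs have chromatic number 2 (color each partition differently).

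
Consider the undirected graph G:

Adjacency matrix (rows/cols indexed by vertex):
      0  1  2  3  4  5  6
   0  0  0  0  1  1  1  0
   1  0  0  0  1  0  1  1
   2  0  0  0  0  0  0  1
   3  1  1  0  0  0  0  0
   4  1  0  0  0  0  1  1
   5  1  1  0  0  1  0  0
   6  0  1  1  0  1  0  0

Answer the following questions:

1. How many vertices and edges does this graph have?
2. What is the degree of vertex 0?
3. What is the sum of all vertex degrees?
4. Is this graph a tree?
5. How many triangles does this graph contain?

Count: 7 vertices, 9 edges.
Vertex 0 has neighbors [3, 4, 5], degree = 3.
Handshaking lemma: 2 * 9 = 18.
A tree on 7 vertices has 6 edges. This graph has 9 edges (3 extra). Not a tree.
Number of triangles = 1.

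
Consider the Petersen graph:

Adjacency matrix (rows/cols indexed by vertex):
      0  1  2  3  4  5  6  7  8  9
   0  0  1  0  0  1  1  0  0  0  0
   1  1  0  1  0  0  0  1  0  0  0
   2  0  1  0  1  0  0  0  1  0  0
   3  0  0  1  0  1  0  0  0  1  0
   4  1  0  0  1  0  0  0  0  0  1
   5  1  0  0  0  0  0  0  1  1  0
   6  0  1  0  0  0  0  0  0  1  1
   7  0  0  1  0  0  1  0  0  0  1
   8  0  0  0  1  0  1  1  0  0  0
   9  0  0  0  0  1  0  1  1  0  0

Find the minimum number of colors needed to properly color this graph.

The Petersen graph contains odd cycles (e.g. the outer 5-cycle), so chi >= 3.
A proper 3-coloring exists (it is a well-known 3-chromatic graph).
Chromatic number = 3.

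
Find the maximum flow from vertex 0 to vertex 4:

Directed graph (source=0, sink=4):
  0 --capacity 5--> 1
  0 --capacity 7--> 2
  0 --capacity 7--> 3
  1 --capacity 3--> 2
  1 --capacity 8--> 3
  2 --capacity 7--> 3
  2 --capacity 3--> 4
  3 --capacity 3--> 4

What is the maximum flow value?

Computing max flow:
  Flow on (0->1): 3/5
  Flow on (0->3): 3/7
  Flow on (1->2): 3/3
  Flow on (2->4): 3/3
  Flow on (3->4): 3/3
Maximum flow = 6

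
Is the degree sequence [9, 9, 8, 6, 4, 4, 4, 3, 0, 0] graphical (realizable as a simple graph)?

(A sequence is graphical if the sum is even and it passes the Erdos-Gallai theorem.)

Sum of degrees = 47. Sum is odd, so the sequence is NOT graphical.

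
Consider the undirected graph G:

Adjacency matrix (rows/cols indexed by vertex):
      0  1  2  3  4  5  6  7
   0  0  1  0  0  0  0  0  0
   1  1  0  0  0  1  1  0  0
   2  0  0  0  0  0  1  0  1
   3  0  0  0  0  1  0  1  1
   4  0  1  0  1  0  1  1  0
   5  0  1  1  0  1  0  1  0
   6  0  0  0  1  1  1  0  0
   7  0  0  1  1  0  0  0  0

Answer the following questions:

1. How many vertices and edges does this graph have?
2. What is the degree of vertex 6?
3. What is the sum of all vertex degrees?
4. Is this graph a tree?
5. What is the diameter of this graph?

Count: 8 vertices, 11 edges.
Vertex 6 has neighbors [3, 4, 5], degree = 3.
Handshaking lemma: 2 * 11 = 22.
A tree on 8 vertices has 7 edges. This graph has 11 edges (4 extra). Not a tree.
Diameter (longest shortest path) = 4.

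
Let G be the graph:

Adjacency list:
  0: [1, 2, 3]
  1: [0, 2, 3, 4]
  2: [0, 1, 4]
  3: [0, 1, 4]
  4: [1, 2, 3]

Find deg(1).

Vertex 1 has neighbors [0, 2, 3, 4], so deg(1) = 4.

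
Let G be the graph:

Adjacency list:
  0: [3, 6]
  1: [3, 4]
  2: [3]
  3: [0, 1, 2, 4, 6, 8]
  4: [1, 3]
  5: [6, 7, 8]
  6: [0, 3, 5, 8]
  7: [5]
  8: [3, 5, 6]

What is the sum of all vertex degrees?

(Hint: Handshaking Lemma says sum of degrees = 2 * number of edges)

Count edges: 12 edges.
By Handshaking Lemma: sum of degrees = 2 * 12 = 24.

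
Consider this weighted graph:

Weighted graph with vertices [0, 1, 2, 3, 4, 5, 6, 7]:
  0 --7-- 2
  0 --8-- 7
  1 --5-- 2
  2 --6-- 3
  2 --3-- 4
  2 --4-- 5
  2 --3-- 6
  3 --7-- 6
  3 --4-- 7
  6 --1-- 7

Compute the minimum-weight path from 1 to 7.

Using Dijkstra's algorithm from vertex 1:
Shortest path: 1 -> 2 -> 6 -> 7
Total weight: 5 + 3 + 1 = 9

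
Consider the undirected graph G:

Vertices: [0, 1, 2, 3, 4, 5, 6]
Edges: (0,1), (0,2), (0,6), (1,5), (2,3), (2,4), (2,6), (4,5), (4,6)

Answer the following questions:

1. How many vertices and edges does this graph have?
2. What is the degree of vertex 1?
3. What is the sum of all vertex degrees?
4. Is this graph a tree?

Count: 7 vertices, 9 edges.
Vertex 1 has neighbors [0, 5], degree = 2.
Handshaking lemma: 2 * 9 = 18.
A tree on 7 vertices has 6 edges. This graph has 9 edges (3 extra). Not a tree.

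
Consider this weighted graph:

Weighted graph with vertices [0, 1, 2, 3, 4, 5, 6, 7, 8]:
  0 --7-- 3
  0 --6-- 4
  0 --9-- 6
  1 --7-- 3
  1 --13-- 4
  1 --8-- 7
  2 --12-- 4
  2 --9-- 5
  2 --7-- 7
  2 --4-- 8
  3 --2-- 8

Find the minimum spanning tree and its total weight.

Applying Kruskal's algorithm (sort edges by weight, add if no cycle):
  Add (3,8) w=2
  Add (2,8) w=4
  Add (0,4) w=6
  Add (0,3) w=7
  Add (1,3) w=7
  Add (2,7) w=7
  Skip (1,7) w=8 (creates cycle)
  Add (0,6) w=9
  Add (2,5) w=9
  Skip (2,4) w=12 (creates cycle)
  Skip (1,4) w=13 (creates cycle)
MST weight = 51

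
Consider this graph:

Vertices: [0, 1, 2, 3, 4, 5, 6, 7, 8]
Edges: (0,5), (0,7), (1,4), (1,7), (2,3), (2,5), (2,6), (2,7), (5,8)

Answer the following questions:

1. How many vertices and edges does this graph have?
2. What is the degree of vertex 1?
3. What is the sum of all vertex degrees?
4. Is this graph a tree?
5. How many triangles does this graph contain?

Count: 9 vertices, 9 edges.
Vertex 1 has neighbors [4, 7], degree = 2.
Handshaking lemma: 2 * 9 = 18.
A tree on 9 vertices has 8 edges. This graph has 9 edges (1 extra). Not a tree.
Number of triangles = 0.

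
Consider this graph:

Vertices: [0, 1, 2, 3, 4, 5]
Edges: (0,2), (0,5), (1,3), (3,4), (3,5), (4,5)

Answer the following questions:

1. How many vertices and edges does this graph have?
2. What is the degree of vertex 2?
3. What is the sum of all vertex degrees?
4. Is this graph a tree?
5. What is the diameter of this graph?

Count: 6 vertices, 6 edges.
Vertex 2 has neighbors [0], degree = 1.
Handshaking lemma: 2 * 6 = 12.
A tree on 6 vertices has 5 edges. This graph has 6 edges (1 extra). Not a tree.
Diameter (longest shortest path) = 4.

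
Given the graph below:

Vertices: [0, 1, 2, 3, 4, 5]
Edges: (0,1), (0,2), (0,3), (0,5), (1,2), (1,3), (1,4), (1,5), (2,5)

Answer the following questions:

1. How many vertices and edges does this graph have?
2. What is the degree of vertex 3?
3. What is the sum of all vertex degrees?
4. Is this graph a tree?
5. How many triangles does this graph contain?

Count: 6 vertices, 9 edges.
Vertex 3 has neighbors [0, 1], degree = 2.
Handshaking lemma: 2 * 9 = 18.
A tree on 6 vertices has 5 edges. This graph has 9 edges (4 extra). Not a tree.
Number of triangles = 5.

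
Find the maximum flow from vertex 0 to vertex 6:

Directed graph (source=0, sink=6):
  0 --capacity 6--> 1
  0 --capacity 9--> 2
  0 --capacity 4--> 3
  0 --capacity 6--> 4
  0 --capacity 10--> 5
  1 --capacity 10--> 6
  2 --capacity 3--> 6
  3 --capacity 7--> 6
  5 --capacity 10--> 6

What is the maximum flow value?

Computing max flow:
  Flow on (0->1): 6/6
  Flow on (0->2): 3/9
  Flow on (0->3): 4/4
  Flow on (0->5): 10/10
  Flow on (1->6): 6/10
  Flow on (2->6): 3/3
  Flow on (3->6): 4/7
  Flow on (5->6): 10/10
Maximum flow = 23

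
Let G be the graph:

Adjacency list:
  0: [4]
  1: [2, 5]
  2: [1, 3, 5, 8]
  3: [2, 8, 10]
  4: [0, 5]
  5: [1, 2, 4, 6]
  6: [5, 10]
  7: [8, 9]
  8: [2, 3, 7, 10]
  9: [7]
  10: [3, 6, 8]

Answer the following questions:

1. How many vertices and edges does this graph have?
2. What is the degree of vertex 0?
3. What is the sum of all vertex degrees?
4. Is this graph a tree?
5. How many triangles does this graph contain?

Count: 11 vertices, 14 edges.
Vertex 0 has neighbors [4], degree = 1.
Handshaking lemma: 2 * 14 = 28.
A tree on 11 vertices has 10 edges. This graph has 14 edges (4 extra). Not a tree.
Number of triangles = 3.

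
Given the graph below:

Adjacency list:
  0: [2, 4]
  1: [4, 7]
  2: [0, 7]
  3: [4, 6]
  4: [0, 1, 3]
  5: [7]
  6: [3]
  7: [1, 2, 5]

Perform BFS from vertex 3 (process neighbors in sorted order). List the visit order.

BFS from vertex 3 (neighbors processed in ascending order):
Visit order: 3, 4, 6, 0, 1, 2, 7, 5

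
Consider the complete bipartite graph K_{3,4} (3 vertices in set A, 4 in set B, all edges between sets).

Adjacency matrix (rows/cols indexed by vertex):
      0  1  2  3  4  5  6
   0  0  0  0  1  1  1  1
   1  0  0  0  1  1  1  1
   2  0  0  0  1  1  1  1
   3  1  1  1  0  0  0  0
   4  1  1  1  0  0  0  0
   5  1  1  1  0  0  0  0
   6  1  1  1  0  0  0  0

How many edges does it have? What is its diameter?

K_{3,4} has 3 * 4 = 12 edges.
Any vertex reaches any opposite-side vertex in 1 step; same-side vertices reach in 2 steps via any opposite-side vertex.
Diameter = 2.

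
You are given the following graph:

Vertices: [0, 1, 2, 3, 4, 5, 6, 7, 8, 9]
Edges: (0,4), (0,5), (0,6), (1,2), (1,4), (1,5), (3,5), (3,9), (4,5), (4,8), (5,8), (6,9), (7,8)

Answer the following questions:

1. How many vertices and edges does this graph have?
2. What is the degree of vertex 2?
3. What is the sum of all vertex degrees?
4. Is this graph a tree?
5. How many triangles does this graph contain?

Count: 10 vertices, 13 edges.
Vertex 2 has neighbors [1], degree = 1.
Handshaking lemma: 2 * 13 = 26.
A tree on 10 vertices has 9 edges. This graph has 13 edges (4 extra). Not a tree.
Number of triangles = 3.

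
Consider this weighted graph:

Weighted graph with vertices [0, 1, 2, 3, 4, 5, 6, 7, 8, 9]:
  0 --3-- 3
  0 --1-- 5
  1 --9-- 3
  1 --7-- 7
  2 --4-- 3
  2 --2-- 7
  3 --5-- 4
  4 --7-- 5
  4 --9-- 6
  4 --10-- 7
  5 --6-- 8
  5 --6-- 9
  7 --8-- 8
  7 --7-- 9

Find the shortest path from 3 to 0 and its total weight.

Using Dijkstra's algorithm from vertex 3:
Shortest path: 3 -> 0
Total weight: 3 = 3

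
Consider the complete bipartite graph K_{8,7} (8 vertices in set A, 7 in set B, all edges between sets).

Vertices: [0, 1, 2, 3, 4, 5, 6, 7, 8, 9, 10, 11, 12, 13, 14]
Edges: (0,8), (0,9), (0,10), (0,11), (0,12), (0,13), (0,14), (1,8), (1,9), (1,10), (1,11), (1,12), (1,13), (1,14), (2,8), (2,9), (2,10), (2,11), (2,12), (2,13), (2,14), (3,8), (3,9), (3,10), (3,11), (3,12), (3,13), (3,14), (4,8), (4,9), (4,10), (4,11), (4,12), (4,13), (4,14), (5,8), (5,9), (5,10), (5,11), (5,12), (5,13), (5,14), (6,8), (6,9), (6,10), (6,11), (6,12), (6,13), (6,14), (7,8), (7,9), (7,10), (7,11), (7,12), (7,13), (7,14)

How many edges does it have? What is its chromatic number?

K_{8,7} has 8 * 7 = 56 edges.
Bipartite graphs have chromatic number 2 (color each partition differently).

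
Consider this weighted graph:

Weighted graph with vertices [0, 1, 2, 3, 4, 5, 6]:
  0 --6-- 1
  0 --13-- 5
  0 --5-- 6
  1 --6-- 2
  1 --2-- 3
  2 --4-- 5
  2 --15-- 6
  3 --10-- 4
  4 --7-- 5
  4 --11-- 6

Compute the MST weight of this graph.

Applying Kruskal's algorithm (sort edges by weight, add if no cycle):
  Add (1,3) w=2
  Add (2,5) w=4
  Add (0,6) w=5
  Add (0,1) w=6
  Add (1,2) w=6
  Add (4,5) w=7
  Skip (3,4) w=10 (creates cycle)
  Skip (4,6) w=11 (creates cycle)
  Skip (0,5) w=13 (creates cycle)
  Skip (2,6) w=15 (creates cycle)
MST weight = 30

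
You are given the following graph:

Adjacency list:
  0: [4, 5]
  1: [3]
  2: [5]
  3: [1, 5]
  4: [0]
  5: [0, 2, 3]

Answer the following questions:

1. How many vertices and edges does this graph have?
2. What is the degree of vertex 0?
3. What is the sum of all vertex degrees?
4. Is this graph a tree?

Count: 6 vertices, 5 edges.
Vertex 0 has neighbors [4, 5], degree = 2.
Handshaking lemma: 2 * 5 = 10.
A graph is a tree iff it is connected and has exactly n-1 edges. This graph is connected (all 6 vertices in one component) and has 6-1 = 5 edges. It is a tree.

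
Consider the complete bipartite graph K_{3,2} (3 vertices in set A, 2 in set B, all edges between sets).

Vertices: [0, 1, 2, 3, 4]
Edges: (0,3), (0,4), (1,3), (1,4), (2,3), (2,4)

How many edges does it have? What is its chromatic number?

K_{3,2} has 3 * 2 = 6 edges.
Bipartite graphs have chromatic number 2 (color each partition differently).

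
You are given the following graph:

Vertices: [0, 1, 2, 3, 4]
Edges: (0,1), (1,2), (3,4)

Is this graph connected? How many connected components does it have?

Checking connectivity: the graph has 2 connected component(s).
Components: [[0, 1, 2], [3, 4]]. The graph is NOT connected.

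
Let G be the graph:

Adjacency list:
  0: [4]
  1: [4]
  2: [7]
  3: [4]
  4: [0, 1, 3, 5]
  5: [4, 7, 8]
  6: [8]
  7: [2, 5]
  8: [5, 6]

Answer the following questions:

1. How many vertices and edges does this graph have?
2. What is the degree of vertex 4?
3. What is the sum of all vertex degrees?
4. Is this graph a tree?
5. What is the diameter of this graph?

Count: 9 vertices, 8 edges.
Vertex 4 has neighbors [0, 1, 3, 5], degree = 4.
Handshaking lemma: 2 * 8 = 16.
A graph is a tree iff it is connected and has exactly n-1 edges. This graph is connected (all 9 vertices in one component) and has 9-1 = 8 edges. It is a tree.
Diameter (longest shortest path) = 4.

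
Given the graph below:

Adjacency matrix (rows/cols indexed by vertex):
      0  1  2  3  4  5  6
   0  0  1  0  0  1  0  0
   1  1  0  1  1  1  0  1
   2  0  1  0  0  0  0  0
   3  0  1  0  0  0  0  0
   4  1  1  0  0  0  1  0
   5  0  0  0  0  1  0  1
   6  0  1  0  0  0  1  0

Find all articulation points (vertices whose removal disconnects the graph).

An articulation point is a vertex whose removal disconnects the graph.
Articulation points: [1]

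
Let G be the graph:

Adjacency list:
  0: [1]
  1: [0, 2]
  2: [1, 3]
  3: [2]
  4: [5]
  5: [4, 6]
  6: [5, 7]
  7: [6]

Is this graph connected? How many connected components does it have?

Checking connectivity: the graph has 2 connected component(s).
Components: [[0, 1, 2, 3], [4, 5, 6, 7]]. The graph is NOT connected.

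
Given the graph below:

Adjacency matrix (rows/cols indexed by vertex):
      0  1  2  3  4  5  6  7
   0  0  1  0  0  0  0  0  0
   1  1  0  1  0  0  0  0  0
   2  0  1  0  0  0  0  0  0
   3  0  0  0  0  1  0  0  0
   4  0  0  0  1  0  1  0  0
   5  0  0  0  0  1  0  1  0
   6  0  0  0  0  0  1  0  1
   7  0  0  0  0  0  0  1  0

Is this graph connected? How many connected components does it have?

Checking connectivity: the graph has 2 connected component(s).
Components: [[0, 1, 2], [3, 4, 5, 6, 7]]. The graph is NOT connected.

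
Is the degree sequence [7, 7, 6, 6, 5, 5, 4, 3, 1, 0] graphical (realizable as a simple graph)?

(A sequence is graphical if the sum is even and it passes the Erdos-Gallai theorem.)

Sum of degrees = 44. Sum is even and passes Erdos-Gallai. The sequence IS graphical.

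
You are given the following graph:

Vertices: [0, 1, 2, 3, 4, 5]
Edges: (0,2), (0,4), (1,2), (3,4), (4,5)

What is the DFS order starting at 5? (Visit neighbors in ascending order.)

DFS from vertex 5 (neighbors processed in ascending order):
Visit order: 5, 4, 0, 2, 1, 3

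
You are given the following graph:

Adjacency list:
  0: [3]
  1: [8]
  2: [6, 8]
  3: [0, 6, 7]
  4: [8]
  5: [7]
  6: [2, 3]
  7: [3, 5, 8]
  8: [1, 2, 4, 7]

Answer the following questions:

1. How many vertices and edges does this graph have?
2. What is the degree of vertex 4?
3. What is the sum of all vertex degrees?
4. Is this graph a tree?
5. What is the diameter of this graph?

Count: 9 vertices, 9 edges.
Vertex 4 has neighbors [8], degree = 1.
Handshaking lemma: 2 * 9 = 18.
A tree on 9 vertices has 8 edges. This graph has 9 edges (1 extra). Not a tree.
Diameter (longest shortest path) = 4.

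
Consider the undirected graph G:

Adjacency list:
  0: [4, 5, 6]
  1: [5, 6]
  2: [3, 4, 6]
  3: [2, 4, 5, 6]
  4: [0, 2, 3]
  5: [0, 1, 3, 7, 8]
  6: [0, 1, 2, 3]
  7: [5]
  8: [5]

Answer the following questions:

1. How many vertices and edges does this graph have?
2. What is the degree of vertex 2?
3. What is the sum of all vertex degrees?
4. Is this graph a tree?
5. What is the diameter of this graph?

Count: 9 vertices, 13 edges.
Vertex 2 has neighbors [3, 4, 6], degree = 3.
Handshaking lemma: 2 * 13 = 26.
A tree on 9 vertices has 8 edges. This graph has 13 edges (5 extra). Not a tree.
Diameter (longest shortest path) = 3.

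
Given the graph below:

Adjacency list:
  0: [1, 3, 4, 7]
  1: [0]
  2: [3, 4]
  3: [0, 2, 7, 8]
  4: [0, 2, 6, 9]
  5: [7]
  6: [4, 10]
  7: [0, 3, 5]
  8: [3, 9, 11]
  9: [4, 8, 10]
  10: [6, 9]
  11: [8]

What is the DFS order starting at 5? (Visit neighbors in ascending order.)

DFS from vertex 5 (neighbors processed in ascending order):
Visit order: 5, 7, 0, 1, 3, 2, 4, 6, 10, 9, 8, 11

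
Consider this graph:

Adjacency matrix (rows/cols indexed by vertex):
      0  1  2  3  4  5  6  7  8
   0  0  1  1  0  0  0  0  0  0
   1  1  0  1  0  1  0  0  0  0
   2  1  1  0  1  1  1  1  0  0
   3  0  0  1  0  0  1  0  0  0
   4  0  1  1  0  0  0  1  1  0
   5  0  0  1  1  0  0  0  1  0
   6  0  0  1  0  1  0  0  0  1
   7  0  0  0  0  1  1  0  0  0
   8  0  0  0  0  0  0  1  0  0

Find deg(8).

Vertex 8 has neighbors [6], so deg(8) = 1.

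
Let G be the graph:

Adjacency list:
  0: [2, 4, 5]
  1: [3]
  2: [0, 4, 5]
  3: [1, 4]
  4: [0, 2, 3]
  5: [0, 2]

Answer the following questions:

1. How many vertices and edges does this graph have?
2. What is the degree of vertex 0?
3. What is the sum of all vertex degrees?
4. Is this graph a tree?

Count: 6 vertices, 7 edges.
Vertex 0 has neighbors [2, 4, 5], degree = 3.
Handshaking lemma: 2 * 7 = 14.
A tree on 6 vertices has 5 edges. This graph has 7 edges (2 extra). Not a tree.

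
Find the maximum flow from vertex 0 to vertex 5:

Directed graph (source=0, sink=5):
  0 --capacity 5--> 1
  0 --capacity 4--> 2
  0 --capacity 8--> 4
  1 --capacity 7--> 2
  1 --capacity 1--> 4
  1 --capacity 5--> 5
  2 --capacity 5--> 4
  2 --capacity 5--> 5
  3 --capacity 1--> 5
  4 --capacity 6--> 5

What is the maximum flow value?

Computing max flow:
  Flow on (0->1): 5/5
  Flow on (0->2): 4/4
  Flow on (0->4): 6/8
  Flow on (1->5): 5/5
  Flow on (2->5): 4/5
  Flow on (4->5): 6/6
Maximum flow = 15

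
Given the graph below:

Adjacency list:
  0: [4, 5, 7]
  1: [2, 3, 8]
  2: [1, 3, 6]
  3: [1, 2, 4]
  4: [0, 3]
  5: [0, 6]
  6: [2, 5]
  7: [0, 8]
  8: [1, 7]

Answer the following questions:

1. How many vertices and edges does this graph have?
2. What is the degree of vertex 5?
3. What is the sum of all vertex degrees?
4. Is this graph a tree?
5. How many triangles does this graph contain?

Count: 9 vertices, 11 edges.
Vertex 5 has neighbors [0, 6], degree = 2.
Handshaking lemma: 2 * 11 = 22.
A tree on 9 vertices has 8 edges. This graph has 11 edges (3 extra). Not a tree.
Number of triangles = 1.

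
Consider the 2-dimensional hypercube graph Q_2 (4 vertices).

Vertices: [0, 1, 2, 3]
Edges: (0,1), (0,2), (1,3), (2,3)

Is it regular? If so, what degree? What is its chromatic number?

In Q_2, every vertex has exactly 2 neighbors (flip one of 2 bits), so it is 2-regular.
Q_2 is bipartite (partition by bit-parity), so chromatic number = 2.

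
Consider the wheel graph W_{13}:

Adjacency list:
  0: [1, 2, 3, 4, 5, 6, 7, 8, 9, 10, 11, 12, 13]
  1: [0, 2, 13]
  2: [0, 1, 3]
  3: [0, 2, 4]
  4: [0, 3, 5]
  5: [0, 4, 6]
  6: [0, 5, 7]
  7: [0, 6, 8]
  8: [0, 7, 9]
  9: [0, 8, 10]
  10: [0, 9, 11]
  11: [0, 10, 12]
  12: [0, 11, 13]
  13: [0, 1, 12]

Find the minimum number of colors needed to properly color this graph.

W_{13} = C_{13} plus a hub adjacent to every cycle vertex.
The outer cycle needs 3 colors (odd cycle); the hub is adjacent to all of them so needs a fresh color.
Chromatic number = 3 + 1 = 4.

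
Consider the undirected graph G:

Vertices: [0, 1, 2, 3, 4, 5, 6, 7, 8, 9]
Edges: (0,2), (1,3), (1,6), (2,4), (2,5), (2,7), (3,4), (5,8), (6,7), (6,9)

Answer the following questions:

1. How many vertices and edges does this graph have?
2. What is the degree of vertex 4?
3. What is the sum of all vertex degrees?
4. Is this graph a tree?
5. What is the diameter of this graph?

Count: 10 vertices, 10 edges.
Vertex 4 has neighbors [2, 3], degree = 2.
Handshaking lemma: 2 * 10 = 20.
A tree on 10 vertices has 9 edges. This graph has 10 edges (1 extra). Not a tree.
Diameter (longest shortest path) = 5.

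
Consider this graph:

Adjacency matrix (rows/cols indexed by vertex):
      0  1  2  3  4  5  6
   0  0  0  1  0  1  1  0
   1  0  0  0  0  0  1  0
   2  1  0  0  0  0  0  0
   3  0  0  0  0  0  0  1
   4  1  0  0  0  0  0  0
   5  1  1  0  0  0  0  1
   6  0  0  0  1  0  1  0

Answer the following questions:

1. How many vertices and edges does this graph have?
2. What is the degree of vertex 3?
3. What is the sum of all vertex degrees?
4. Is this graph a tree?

Count: 7 vertices, 6 edges.
Vertex 3 has neighbors [6], degree = 1.
Handshaking lemma: 2 * 6 = 12.
A graph is a tree iff it is connected and has exactly n-1 edges. This graph is connected (all 7 vertices in one component) and has 7-1 = 6 edges. It is a tree.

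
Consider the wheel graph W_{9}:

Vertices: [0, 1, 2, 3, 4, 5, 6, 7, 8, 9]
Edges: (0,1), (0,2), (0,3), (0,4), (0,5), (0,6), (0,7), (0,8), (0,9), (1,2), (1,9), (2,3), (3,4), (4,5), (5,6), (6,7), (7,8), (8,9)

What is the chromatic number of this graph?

W_{9} = C_{9} plus a hub adjacent to every cycle vertex.
The outer cycle needs 3 colors (odd cycle); the hub is adjacent to all of them so needs a fresh color.
Chromatic number = 3 + 1 = 4.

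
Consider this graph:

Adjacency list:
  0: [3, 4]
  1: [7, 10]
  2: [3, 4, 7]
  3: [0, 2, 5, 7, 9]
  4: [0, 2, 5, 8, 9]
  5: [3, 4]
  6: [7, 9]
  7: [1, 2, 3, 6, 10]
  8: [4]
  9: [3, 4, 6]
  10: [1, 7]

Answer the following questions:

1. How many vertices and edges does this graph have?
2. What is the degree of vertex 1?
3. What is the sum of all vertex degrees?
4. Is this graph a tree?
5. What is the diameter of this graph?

Count: 11 vertices, 16 edges.
Vertex 1 has neighbors [7, 10], degree = 2.
Handshaking lemma: 2 * 16 = 32.
A tree on 11 vertices has 10 edges. This graph has 16 edges (6 extra). Not a tree.
Diameter (longest shortest path) = 4.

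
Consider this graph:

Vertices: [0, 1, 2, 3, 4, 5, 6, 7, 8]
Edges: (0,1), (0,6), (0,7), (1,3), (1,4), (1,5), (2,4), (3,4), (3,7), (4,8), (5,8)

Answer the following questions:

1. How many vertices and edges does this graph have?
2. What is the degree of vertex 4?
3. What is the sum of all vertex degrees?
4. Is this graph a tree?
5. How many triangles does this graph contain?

Count: 9 vertices, 11 edges.
Vertex 4 has neighbors [1, 2, 3, 8], degree = 4.
Handshaking lemma: 2 * 11 = 22.
A tree on 9 vertices has 8 edges. This graph has 11 edges (3 extra). Not a tree.
Number of triangles = 1.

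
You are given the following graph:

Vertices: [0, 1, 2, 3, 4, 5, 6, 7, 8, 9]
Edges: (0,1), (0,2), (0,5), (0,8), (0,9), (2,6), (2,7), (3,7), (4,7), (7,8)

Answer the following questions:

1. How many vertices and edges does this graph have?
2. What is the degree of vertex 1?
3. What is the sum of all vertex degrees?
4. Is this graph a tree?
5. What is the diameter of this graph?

Count: 10 vertices, 10 edges.
Vertex 1 has neighbors [0], degree = 1.
Handshaking lemma: 2 * 10 = 20.
A tree on 10 vertices has 9 edges. This graph has 10 edges (1 extra). Not a tree.
Diameter (longest shortest path) = 4.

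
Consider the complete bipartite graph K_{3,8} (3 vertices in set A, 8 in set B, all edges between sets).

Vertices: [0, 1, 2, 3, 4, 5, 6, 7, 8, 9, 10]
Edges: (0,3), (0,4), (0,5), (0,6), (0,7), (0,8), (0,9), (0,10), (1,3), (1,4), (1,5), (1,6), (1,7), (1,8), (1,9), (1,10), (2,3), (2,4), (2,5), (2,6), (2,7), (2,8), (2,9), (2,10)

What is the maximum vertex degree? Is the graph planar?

Set-A vertices have degree 8; set-B vertices have degree 3. Maximum degree = max(3,8) = 8.
K_{3,8} contains K_{3,3} as a subgraph (since both sides have >= 3 vertices); by Kuratowski's theorem it is not planar.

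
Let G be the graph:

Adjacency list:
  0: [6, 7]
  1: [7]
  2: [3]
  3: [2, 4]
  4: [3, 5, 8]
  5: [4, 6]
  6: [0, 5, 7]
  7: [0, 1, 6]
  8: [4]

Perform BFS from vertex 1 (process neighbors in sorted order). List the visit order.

BFS from vertex 1 (neighbors processed in ascending order):
Visit order: 1, 7, 0, 6, 5, 4, 3, 8, 2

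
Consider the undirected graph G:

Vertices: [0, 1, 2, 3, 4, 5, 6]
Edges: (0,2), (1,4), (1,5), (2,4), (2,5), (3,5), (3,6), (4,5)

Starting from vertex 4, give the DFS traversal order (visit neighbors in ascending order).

DFS from vertex 4 (neighbors processed in ascending order):
Visit order: 4, 1, 5, 2, 0, 3, 6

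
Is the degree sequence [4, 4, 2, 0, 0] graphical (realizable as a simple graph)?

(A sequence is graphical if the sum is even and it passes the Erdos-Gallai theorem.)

Sum of degrees = 10. Sum is even but fails Erdos-Gallai. The sequence is NOT graphical.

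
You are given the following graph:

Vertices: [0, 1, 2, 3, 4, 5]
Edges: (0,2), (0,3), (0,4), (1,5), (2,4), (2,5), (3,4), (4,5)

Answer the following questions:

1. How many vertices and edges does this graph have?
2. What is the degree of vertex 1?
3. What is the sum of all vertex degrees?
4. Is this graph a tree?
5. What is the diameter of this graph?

Count: 6 vertices, 8 edges.
Vertex 1 has neighbors [5], degree = 1.
Handshaking lemma: 2 * 8 = 16.
A tree on 6 vertices has 5 edges. This graph has 8 edges (3 extra). Not a tree.
Diameter (longest shortest path) = 3.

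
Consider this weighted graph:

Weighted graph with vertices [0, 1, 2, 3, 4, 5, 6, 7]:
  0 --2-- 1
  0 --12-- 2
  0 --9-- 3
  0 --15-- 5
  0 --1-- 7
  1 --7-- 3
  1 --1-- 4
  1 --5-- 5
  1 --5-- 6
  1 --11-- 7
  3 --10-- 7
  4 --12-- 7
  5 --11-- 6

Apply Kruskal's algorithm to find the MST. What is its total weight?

Applying Kruskal's algorithm (sort edges by weight, add if no cycle):
  Add (0,7) w=1
  Add (1,4) w=1
  Add (0,1) w=2
  Add (1,5) w=5
  Add (1,6) w=5
  Add (1,3) w=7
  Skip (0,3) w=9 (creates cycle)
  Skip (3,7) w=10 (creates cycle)
  Skip (1,7) w=11 (creates cycle)
  Skip (5,6) w=11 (creates cycle)
  Add (0,2) w=12
  Skip (4,7) w=12 (creates cycle)
  Skip (0,5) w=15 (creates cycle)
MST weight = 33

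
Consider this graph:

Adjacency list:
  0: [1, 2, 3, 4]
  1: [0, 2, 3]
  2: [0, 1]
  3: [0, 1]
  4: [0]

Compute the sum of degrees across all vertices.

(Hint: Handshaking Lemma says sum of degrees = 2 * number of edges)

Count edges: 6 edges.
By Handshaking Lemma: sum of degrees = 2 * 6 = 12.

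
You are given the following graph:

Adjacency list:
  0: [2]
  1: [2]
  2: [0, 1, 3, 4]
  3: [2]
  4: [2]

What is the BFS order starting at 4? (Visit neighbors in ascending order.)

BFS from vertex 4 (neighbors processed in ascending order):
Visit order: 4, 2, 0, 1, 3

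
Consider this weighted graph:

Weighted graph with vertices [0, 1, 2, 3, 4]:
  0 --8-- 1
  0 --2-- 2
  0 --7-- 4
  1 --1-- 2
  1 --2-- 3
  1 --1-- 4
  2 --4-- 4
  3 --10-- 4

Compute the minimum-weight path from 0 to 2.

Using Dijkstra's algorithm from vertex 0:
Shortest path: 0 -> 2
Total weight: 2 = 2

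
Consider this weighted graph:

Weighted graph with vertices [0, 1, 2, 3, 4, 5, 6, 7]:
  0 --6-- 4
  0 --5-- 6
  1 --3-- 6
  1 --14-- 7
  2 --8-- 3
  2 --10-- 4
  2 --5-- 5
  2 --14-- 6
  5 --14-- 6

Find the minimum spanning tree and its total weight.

Applying Kruskal's algorithm (sort edges by weight, add if no cycle):
  Add (1,6) w=3
  Add (0,6) w=5
  Add (2,5) w=5
  Add (0,4) w=6
  Add (2,3) w=8
  Add (2,4) w=10
  Add (1,7) w=14
  Skip (2,6) w=14 (creates cycle)
  Skip (5,6) w=14 (creates cycle)
MST weight = 51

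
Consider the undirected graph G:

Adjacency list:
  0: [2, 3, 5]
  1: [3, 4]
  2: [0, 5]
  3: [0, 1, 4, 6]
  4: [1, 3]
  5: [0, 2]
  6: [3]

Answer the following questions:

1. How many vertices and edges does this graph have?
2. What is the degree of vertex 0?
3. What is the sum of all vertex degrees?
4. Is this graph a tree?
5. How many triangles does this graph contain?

Count: 7 vertices, 8 edges.
Vertex 0 has neighbors [2, 3, 5], degree = 3.
Handshaking lemma: 2 * 8 = 16.
A tree on 7 vertices has 6 edges. This graph has 8 edges (2 extra). Not a tree.
Number of triangles = 2.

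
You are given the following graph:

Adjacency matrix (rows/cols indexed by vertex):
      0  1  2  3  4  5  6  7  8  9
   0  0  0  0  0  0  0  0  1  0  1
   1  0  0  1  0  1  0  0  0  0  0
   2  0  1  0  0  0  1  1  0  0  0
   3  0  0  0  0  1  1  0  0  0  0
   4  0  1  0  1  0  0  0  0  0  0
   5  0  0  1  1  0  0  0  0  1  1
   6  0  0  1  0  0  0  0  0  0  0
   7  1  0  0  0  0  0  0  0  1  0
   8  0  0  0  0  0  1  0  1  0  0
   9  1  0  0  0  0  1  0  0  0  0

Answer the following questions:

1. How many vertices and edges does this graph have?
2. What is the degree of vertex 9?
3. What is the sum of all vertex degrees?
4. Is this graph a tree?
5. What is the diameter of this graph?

Count: 10 vertices, 11 edges.
Vertex 9 has neighbors [0, 5], degree = 2.
Handshaking lemma: 2 * 11 = 22.
A tree on 10 vertices has 9 edges. This graph has 11 edges (2 extra). Not a tree.
Diameter (longest shortest path) = 4.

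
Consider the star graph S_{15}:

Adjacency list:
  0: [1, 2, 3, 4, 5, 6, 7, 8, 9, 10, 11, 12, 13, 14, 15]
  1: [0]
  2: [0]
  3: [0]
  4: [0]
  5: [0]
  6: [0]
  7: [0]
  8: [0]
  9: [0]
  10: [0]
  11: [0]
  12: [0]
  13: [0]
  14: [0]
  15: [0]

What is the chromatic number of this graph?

S_{15} has one hub adjacent to 15 leaves; leaves are pairwise non-adjacent.
Color the hub 0 and every leaf 1.
Chromatic number = 2.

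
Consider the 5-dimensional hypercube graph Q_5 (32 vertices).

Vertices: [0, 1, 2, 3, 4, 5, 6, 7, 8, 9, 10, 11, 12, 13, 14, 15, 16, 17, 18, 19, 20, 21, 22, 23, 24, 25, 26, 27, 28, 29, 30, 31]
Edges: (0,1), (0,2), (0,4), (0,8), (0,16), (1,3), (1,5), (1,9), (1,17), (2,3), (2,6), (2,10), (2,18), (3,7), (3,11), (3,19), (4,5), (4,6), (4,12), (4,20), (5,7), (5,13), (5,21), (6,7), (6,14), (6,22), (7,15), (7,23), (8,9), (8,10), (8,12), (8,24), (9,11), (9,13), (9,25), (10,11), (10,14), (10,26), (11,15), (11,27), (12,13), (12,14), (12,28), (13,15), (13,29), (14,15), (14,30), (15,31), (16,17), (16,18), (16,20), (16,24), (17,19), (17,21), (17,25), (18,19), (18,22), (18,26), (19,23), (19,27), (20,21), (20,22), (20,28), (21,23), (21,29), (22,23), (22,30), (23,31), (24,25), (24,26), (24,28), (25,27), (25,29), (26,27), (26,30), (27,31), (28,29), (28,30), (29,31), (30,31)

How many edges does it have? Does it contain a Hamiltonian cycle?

Q_5 has 32 * 5 / 2 = 80 edges.
Q_5 (d >= 2) always has a Hamiltonian cycle: a 5-bit cyclic Gray code visits every vertex exactly once and returns to the start.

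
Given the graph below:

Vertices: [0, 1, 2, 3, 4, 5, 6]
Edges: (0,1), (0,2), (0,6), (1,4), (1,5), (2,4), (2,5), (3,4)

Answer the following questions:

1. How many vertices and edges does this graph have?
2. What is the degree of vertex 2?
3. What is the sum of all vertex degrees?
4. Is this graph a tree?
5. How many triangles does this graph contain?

Count: 7 vertices, 8 edges.
Vertex 2 has neighbors [0, 4, 5], degree = 3.
Handshaking lemma: 2 * 8 = 16.
A tree on 7 vertices has 6 edges. This graph has 8 edges (2 extra). Not a tree.
Number of triangles = 0.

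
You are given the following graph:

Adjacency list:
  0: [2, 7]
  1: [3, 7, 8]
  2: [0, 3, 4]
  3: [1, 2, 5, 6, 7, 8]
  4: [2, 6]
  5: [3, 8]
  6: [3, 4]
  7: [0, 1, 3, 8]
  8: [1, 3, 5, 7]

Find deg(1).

Vertex 1 has neighbors [3, 7, 8], so deg(1) = 3.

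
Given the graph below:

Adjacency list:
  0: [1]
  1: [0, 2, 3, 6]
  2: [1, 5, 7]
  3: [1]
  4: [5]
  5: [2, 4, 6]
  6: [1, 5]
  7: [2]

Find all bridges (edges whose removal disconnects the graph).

A bridge is an edge whose removal increases the number of connected components.
Bridges found: (0,1), (1,3), (2,7), (4,5)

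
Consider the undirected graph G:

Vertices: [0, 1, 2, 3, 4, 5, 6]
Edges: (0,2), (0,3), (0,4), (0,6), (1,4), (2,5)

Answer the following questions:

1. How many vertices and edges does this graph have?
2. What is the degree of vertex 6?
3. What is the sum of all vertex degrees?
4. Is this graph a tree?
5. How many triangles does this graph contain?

Count: 7 vertices, 6 edges.
Vertex 6 has neighbors [0], degree = 1.
Handshaking lemma: 2 * 6 = 12.
A graph is a tree iff it is connected and has exactly n-1 edges. This graph is connected (all 7 vertices in one component) and has 7-1 = 6 edges. It is a tree.
Number of triangles = 0.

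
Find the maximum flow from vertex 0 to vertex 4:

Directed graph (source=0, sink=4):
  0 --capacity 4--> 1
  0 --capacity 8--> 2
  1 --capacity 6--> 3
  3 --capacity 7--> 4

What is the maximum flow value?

Computing max flow:
  Flow on (0->1): 4/4
  Flow on (1->3): 4/6
  Flow on (3->4): 4/7
Maximum flow = 4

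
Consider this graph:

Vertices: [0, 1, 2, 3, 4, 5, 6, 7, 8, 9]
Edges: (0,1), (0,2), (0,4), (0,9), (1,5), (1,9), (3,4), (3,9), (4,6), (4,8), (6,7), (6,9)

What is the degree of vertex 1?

Vertex 1 has neighbors [0, 5, 9], so deg(1) = 3.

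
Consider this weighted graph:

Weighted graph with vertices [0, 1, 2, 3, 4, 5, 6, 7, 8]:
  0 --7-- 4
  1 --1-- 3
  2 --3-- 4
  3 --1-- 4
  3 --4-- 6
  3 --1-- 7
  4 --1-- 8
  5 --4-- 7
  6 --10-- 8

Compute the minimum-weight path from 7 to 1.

Using Dijkstra's algorithm from vertex 7:
Shortest path: 7 -> 3 -> 1
Total weight: 1 + 1 = 2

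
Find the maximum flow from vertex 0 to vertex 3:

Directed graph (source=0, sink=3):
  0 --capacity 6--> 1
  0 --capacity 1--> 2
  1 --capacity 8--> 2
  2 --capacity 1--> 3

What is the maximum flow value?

Computing max flow:
  Flow on (0->1): 1/6
  Flow on (1->2): 1/8
  Flow on (2->3): 1/1
Maximum flow = 1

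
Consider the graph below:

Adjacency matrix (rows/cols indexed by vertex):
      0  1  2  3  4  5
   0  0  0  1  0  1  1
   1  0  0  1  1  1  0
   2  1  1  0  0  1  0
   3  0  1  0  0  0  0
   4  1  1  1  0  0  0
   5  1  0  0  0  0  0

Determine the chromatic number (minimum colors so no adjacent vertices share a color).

The graph has a maximum clique of size 3 (lower bound on chromatic number).
A valid 3-coloring: {0: 0, 1: 0, 2: 1, 3: 1, 4: 2, 5: 1}.
Chromatic number = 3.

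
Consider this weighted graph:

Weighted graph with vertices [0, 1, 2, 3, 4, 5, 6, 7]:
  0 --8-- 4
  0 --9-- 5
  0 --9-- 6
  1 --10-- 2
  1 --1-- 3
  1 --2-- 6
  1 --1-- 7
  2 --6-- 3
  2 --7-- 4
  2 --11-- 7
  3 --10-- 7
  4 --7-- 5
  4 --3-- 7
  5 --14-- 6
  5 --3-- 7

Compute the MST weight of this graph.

Applying Kruskal's algorithm (sort edges by weight, add if no cycle):
  Add (1,7) w=1
  Add (1,3) w=1
  Add (1,6) w=2
  Add (4,7) w=3
  Add (5,7) w=3
  Add (2,3) w=6
  Skip (2,4) w=7 (creates cycle)
  Skip (4,5) w=7 (creates cycle)
  Add (0,4) w=8
  Skip (0,6) w=9 (creates cycle)
  Skip (0,5) w=9 (creates cycle)
  Skip (1,2) w=10 (creates cycle)
  Skip (3,7) w=10 (creates cycle)
  Skip (2,7) w=11 (creates cycle)
  Skip (5,6) w=14 (creates cycle)
MST weight = 24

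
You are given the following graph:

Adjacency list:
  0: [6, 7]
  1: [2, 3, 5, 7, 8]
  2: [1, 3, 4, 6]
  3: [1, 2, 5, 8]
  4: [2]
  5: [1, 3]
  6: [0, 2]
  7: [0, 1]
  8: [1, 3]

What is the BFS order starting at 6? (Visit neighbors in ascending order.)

BFS from vertex 6 (neighbors processed in ascending order):
Visit order: 6, 0, 2, 7, 1, 3, 4, 5, 8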